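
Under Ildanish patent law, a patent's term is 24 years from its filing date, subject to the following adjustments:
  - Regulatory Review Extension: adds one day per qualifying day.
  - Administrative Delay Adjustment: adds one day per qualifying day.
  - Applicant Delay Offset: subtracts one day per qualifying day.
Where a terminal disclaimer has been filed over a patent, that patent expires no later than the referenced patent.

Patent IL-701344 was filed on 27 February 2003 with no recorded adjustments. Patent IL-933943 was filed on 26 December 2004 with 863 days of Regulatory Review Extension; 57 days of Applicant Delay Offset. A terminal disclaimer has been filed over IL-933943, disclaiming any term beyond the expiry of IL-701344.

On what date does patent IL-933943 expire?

2027-02-27

Natural term of IL-933943:
  Base: filing + 24 years → 26 December 2028.
  Regulatory Review Extension: +863 days → 8 May 2031.
  Applicant Delay Offset: −57 days → 12 March 2031.
Expiry of referenced patent IL-701344:
  Base: filing + 24 years → 27 February 2027.
Terminal disclaimer: IL-933943 expires on the earlier of 12 March 2031 and 27 February 2027.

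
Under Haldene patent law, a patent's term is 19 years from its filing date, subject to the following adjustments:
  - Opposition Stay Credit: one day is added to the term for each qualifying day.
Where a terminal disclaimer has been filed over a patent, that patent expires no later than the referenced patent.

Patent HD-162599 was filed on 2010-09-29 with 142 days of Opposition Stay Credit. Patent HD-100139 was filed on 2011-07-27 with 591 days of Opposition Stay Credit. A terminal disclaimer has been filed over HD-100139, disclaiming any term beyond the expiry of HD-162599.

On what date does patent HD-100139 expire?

February 18, 2030

Natural term of HD-100139:
  Base: filing + 19 years → 27 July 2030.
  Opposition Stay Credit: +591 days → 9 March 2032.
Expiry of referenced patent HD-162599:
  Base: filing + 19 years → 29 September 2029.
  Opposition Stay Credit: +142 days → 18 February 2030.
Terminal disclaimer: HD-100139 expires on the earlier of 9 March 2032 and 18 February 2030.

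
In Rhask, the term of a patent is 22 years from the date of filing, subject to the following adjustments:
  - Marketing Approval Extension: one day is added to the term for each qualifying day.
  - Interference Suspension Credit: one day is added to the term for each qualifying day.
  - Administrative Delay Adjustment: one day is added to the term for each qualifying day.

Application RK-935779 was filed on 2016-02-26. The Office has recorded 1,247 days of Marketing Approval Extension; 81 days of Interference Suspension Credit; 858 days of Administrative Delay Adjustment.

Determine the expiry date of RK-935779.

Base term: filing date + 22 years → 26 February 2038.
Marketing Approval Extension: +1247 days → 27 July 2041.
Interference Suspension Credit: +81 days → 16 October 2041.
Administrative Delay Adjustment: +858 days → 21 February 2044.

February 21, 2044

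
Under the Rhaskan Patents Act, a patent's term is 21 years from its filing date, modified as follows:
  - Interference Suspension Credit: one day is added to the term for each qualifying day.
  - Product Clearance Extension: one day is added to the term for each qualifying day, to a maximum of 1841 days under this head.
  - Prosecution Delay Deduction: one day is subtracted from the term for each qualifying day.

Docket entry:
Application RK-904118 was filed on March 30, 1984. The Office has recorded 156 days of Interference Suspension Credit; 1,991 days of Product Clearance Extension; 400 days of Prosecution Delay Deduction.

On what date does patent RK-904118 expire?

2009-08-13

Base term: filing date + 21 years → 30 March 2005.
Interference Suspension Credit: +156 days → 2 September 2005.
Product Clearance Extension: 1991 days claimed exceeds the 1841-day cap, so +1841 days → 17 September 2010.
Prosecution Delay Deduction: −400 days → 13 August 2009.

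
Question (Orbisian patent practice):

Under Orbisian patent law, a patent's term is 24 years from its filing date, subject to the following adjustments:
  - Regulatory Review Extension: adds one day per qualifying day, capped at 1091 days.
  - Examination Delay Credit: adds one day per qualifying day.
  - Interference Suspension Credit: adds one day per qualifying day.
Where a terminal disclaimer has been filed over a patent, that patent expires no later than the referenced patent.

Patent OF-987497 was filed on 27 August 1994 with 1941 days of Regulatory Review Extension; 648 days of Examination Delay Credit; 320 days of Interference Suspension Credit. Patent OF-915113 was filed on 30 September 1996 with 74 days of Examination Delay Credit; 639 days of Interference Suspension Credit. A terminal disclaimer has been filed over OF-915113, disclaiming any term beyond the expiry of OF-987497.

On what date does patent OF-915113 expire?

September 13, 2022

Natural term of OF-915113:
  Base: filing + 24 years → 30 September 2020.
  Examination Delay Credit: +74 days → 13 December 2020.
  Interference Suspension Credit: +639 days → 13 September 2022.
Expiry of referenced patent OF-987497:
  Base: filing + 24 years → 27 August 2018.
  Regulatory Review Extension: 1941 days claimed exceeds the 1091-day cap, so +1091 days → 22 August 2021.
  Examination Delay Credit: +648 days → 1 June 2023.
  Interference Suspension Credit: +320 days → 16 April 2024.
Terminal disclaimer: OF-915113 expires on the earlier of 13 September 2022 and 16 April 2024.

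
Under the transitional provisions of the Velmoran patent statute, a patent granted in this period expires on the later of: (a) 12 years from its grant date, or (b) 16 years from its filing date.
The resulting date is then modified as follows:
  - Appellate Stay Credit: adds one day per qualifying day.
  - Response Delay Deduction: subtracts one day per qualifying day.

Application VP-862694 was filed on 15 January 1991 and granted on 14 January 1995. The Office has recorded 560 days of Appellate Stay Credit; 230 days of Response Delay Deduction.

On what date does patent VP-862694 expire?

(a) grant + 12 years → 14 January 2007.
(b) filing + 16 years → 15 January 2007.
Later of the two: 15 January 2007.
Appellate Stay Credit: +560 days → 28 July 2008.
Response Delay Deduction: −230 days → 11 December 2007.

December 11, 2007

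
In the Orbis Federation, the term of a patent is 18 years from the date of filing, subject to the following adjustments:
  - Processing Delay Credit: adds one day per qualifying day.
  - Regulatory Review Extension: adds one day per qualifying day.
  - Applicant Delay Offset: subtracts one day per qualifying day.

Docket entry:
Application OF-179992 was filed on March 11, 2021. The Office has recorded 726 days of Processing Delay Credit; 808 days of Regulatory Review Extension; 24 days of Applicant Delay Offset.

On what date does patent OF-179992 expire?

April 29, 2043

Base term: filing date + 18 years → 11 March 2039.
Processing Delay Credit: +726 days → 6 March 2041.
Regulatory Review Extension: +808 days → 23 May 2043.
Applicant Delay Offset: −24 days → 29 April 2043.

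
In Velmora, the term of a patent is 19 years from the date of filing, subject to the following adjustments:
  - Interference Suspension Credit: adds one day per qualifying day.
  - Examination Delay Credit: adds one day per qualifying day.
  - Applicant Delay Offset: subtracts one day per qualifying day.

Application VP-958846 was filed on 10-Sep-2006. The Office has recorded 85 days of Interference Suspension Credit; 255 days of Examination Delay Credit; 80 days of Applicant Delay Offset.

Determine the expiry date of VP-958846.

Base term: filing date + 19 years → 10 September 2025.
Interference Suspension Credit: +85 days → 4 December 2025.
Examination Delay Credit: +255 days → 16 August 2026.
Applicant Delay Offset: −80 days → 28 May 2026.

May 28, 2026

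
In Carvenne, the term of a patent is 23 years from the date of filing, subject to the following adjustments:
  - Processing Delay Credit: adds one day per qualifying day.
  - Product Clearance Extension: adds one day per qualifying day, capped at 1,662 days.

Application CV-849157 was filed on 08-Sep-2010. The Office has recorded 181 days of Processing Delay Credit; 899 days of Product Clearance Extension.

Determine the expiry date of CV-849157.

Base term: filing date + 23 years → 8 September 2033.
Processing Delay Credit: +181 days → 8 March 2034.
Product Clearance Extension: 899 days (within the 1662-day cap) → +899 days → 23 August 2036.

August 23, 2036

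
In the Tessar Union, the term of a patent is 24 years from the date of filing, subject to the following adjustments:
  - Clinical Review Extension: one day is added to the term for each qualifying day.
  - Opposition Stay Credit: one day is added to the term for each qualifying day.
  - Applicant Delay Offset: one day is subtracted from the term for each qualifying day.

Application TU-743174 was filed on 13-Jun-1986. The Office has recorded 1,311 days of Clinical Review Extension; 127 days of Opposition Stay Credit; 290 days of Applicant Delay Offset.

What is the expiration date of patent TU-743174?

Base term: filing date + 24 years → 13 June 2010.
Clinical Review Extension: +1311 days → 14 January 2014.
Opposition Stay Credit: +127 days → 21 May 2014.
Applicant Delay Offset: −290 days → 4 August 2013.

2013-08-04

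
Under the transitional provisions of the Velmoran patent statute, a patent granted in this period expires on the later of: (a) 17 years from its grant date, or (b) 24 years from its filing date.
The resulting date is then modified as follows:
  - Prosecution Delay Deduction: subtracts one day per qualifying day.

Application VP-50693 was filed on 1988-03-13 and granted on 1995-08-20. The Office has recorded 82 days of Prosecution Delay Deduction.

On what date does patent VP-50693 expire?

2012-05-30

(a) grant + 17 years → 20 August 2012.
(b) filing + 24 years → 13 March 2012.
Later of the two: 20 August 2012.
Prosecution Delay Deduction: −82 days → 30 May 2012.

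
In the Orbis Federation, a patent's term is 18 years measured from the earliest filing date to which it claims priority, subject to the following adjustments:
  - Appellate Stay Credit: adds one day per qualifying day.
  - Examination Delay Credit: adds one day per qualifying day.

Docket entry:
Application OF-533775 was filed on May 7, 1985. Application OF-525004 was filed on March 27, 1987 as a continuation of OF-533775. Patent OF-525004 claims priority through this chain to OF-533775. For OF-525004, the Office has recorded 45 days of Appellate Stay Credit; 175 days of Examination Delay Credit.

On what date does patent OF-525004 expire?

2003-12-13

Earliest priority filing: 7 May 1985.
Base term: 7 May 1985 + 18 years → 7 May 2003.
Appellate Stay Credit: +45 days → 21 June 2003.
Examination Delay Credit: +175 days → 13 December 2003.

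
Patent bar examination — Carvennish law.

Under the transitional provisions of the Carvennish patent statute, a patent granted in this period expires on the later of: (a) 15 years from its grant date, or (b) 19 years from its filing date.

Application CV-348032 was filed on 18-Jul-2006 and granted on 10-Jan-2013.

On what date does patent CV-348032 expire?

2028-01-10

(a) grant + 15 years → 10 January 2028.
(b) filing + 19 years → 18 July 2025.
Later of the two: 10 January 2028.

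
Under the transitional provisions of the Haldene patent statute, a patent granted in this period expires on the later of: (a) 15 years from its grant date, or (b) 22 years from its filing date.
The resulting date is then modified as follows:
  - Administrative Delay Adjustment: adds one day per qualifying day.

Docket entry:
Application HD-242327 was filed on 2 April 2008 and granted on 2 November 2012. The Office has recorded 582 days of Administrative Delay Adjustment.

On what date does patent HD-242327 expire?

(a) grant + 15 years → 2 November 2027.
(b) filing + 22 years → 2 April 2030.
Later of the two: 2 April 2030.
Administrative Delay Adjustment: +582 days → 5 November 2031.

November 5, 2031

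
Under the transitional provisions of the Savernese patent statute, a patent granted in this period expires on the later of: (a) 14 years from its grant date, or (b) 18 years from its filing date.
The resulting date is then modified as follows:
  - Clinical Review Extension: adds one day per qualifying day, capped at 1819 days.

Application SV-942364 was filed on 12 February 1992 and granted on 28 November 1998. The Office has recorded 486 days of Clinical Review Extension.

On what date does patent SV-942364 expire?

March 29, 2014

(a) grant + 14 years → 28 November 2012.
(b) filing + 18 years → 12 February 2010.
Later of the two: 28 November 2012.
Clinical Review Extension: 486 days (within the 1819-day cap) → +486 days → 29 March 2014.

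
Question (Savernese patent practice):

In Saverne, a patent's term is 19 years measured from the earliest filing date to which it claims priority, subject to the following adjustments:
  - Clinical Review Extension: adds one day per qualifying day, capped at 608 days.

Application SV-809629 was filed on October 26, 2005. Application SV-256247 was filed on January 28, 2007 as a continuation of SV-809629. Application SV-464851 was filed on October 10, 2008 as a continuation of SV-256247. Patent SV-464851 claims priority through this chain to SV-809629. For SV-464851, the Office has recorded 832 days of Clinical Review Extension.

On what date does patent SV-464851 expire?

Earliest priority filing: 26 October 2005.
Base term: 26 October 2005 + 19 years → 26 October 2024.
Clinical Review Extension: 832 days claimed exceeds the 608-day cap, so +608 days → 26 June 2026.

June 26, 2026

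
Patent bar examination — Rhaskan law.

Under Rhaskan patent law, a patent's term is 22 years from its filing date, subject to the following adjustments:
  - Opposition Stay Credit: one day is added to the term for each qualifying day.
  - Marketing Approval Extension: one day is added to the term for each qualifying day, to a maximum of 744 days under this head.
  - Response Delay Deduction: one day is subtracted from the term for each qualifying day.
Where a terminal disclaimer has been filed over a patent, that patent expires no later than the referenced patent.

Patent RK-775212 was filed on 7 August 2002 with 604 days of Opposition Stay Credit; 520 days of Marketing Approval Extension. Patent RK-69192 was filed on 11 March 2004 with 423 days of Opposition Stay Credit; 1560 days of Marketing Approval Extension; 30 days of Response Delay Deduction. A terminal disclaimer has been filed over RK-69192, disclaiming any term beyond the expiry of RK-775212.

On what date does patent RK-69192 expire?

Natural term of RK-69192:
  Base: filing + 22 years → 11 March 2026.
  Opposition Stay Credit: +423 days → 8 May 2027.
  Marketing Approval Extension: 1560 days claimed exceeds the 744-day cap, so +744 days → 21 May 2029.
  Response Delay Deduction: −30 days → 21 April 2029.
Expiry of referenced patent RK-775212:
  Base: filing + 22 years → 7 August 2024.
  Opposition Stay Credit: +604 days → 3 April 2026.
  Marketing Approval Extension: 520 days (within the 744-day cap) → +520 days → 5 September 2027.
Terminal disclaimer: RK-69192 expires on the earlier of 21 April 2029 and 5 September 2027.

September 5, 2027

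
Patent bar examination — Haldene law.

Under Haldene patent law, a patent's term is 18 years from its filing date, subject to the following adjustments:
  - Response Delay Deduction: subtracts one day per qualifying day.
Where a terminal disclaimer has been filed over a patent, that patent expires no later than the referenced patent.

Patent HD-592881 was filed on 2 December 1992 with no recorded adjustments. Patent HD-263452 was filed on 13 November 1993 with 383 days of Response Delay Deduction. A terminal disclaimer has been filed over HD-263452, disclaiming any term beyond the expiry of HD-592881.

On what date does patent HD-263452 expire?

October 26, 2010

Natural term of HD-263452:
  Base: filing + 18 years → 13 November 2011.
  Response Delay Deduction: −383 days → 26 October 2010.
Expiry of referenced patent HD-592881:
  Base: filing + 18 years → 2 December 2010.
Terminal disclaimer: HD-263452 expires on the earlier of 26 October 2010 and 2 December 2010.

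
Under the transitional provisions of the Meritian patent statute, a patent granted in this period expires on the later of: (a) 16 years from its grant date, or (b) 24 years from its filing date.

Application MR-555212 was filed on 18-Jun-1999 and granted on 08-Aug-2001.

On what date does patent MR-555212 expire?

(a) grant + 16 years → 8 August 2017.
(b) filing + 24 years → 18 June 2023.
Later of the two: 18 June 2023.

2023-06-18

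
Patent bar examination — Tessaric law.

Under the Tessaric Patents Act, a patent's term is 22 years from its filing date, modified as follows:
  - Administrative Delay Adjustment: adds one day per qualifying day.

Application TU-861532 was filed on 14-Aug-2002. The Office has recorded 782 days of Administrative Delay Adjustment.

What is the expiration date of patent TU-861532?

Base term: filing date + 22 years → 14 August 2024.
Administrative Delay Adjustment: +782 days → 5 October 2026.

October 5, 2026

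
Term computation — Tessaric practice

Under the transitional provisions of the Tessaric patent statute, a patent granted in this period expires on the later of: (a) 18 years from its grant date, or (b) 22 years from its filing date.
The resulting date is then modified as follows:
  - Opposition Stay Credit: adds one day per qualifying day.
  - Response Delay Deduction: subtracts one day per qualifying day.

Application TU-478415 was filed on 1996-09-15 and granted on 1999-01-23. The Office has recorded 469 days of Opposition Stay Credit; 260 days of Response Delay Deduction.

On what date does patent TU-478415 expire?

2019-04-12

(a) grant + 18 years → 23 January 2017.
(b) filing + 22 years → 15 September 2018.
Later of the two: 15 September 2018.
Opposition Stay Credit: +469 days → 28 December 2019.
Response Delay Deduction: −260 days → 12 April 2019.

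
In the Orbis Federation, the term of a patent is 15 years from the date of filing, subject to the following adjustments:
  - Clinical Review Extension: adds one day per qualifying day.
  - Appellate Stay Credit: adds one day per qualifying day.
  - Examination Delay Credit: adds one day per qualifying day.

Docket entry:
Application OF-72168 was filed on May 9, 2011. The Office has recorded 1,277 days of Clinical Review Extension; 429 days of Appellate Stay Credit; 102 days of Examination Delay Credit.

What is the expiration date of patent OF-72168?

Base term: filing date + 15 years → 9 May 2026.
Clinical Review Extension: +1277 days → 6 November 2029.
Appellate Stay Credit: +429 days → 9 January 2031.
Examination Delay Credit: +102 days → 21 April 2031.

April 21, 2031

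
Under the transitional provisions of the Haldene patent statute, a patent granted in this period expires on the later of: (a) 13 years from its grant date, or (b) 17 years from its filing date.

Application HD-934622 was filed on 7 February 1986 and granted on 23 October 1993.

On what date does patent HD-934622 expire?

(a) grant + 13 years → 23 October 2006.
(b) filing + 17 years → 7 February 2003.
Later of the two: 23 October 2006.

2006-10-23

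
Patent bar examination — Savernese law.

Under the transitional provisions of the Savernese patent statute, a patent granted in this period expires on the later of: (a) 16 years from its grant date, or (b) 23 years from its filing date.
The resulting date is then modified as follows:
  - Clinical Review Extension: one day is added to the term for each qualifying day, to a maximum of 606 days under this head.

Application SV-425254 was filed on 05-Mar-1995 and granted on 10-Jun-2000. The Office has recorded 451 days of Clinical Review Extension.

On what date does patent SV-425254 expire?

(a) grant + 16 years → 10 June 2016.
(b) filing + 23 years → 5 March 2018.
Later of the two: 5 March 2018.
Clinical Review Extension: 451 days (within the 606-day cap) → +451 days → 30 May 2019.

May 30, 2019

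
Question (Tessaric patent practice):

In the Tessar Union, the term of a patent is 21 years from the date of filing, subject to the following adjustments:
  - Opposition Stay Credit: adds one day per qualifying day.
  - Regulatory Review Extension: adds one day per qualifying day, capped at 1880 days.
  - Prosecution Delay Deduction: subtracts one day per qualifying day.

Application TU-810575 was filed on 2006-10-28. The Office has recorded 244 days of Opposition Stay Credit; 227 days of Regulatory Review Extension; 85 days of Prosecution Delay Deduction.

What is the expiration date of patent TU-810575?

Base term: filing date + 21 years → 28 October 2027.
Opposition Stay Credit: +244 days → 28 June 2028.
Regulatory Review Extension: 227 days (within the 1880-day cap) → +227 days → 10 February 2029.
Prosecution Delay Deduction: −85 days → 17 November 2028.

2028-11-17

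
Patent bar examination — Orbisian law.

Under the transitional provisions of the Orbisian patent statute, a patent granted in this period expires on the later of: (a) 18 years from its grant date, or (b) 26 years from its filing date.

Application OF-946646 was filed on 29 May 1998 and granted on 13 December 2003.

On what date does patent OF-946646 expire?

May 29, 2024

(a) grant + 18 years → 13 December 2021.
(b) filing + 26 years → 29 May 2024.
Later of the two: 29 May 2024.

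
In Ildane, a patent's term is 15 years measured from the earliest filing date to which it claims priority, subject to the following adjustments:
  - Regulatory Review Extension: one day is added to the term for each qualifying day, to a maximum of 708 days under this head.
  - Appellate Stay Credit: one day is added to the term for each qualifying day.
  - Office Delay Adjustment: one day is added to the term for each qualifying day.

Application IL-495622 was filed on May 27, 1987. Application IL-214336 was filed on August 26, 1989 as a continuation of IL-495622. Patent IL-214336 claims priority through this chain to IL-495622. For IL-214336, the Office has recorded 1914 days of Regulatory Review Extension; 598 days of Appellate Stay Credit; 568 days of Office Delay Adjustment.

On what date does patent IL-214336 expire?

2007-07-14

Earliest priority filing: 27 May 1987.
Base term: 27 May 1987 + 15 years → 27 May 2002.
Regulatory Review Extension: 1914 days claimed exceeds the 708-day cap, so +708 days → 4 May 2004.
Appellate Stay Credit: +598 days → 23 December 2005.
Office Delay Adjustment: +568 days → 14 July 2007.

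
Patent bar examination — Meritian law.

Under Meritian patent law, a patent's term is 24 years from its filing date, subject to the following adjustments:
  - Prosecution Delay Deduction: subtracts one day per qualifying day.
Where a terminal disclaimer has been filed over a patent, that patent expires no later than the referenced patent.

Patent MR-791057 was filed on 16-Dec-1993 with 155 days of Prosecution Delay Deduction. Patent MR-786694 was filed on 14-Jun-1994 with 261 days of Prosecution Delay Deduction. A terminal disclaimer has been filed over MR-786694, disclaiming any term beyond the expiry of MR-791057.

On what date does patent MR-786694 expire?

Natural term of MR-786694:
  Base: filing + 24 years → 14 June 2018.
  Prosecution Delay Deduction: −261 days → 26 September 2017.
Expiry of referenced patent MR-791057:
  Base: filing + 24 years → 16 December 2017.
  Prosecution Delay Deduction: −155 days → 14 July 2017.
Terminal disclaimer: MR-786694 expires on the earlier of 26 September 2017 and 14 July 2017.

2017-07-14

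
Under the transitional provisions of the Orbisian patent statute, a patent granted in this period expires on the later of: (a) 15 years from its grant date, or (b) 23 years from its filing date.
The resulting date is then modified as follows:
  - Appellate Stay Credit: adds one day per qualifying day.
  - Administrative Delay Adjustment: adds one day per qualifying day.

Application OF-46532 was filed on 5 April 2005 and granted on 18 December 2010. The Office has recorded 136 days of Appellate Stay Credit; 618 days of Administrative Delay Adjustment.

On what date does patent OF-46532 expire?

2030-04-29

(a) grant + 15 years → 18 December 2025.
(b) filing + 23 years → 5 April 2028.
Later of the two: 5 April 2028.
Appellate Stay Credit: +136 days → 19 August 2028.
Administrative Delay Adjustment: +618 days → 29 April 2030.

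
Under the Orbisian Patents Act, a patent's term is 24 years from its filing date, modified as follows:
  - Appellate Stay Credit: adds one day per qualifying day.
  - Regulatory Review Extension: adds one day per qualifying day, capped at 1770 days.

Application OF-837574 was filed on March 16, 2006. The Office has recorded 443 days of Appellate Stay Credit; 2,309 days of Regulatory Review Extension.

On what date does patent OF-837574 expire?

Base term: filing date + 24 years → 16 March 2030.
Appellate Stay Credit: +443 days → 2 June 2031.
Regulatory Review Extension: 2309 days claimed exceeds the 1770-day cap, so +1770 days → 6 April 2036.

April 6, 2036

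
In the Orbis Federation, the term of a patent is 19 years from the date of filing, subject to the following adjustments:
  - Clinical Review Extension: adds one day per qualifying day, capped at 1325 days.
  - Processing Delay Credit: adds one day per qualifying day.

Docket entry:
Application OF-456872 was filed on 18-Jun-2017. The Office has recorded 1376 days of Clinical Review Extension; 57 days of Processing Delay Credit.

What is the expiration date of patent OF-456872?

2040-03-31

Base term: filing date + 19 years → 18 June 2036.
Clinical Review Extension: 1376 days claimed exceeds the 1325-day cap, so +1325 days → 3 February 2040.
Processing Delay Credit: +57 days → 31 March 2040.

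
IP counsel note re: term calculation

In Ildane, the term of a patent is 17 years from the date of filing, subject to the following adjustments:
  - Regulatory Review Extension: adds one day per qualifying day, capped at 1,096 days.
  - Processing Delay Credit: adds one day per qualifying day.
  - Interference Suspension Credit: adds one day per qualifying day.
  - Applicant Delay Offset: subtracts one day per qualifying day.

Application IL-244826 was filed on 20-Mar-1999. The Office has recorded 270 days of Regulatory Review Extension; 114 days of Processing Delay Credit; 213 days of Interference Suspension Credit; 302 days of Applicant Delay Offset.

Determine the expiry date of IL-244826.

Base term: filing date + 17 years → 20 March 2016.
Regulatory Review Extension: 270 days (within the 1096-day cap) → +270 days → 15 December 2016.
Processing Delay Credit: +114 days → 8 April 2017.
Interference Suspension Credit: +213 days → 7 November 2017.
Applicant Delay Offset: −302 days → 9 January 2017.

2017-01-09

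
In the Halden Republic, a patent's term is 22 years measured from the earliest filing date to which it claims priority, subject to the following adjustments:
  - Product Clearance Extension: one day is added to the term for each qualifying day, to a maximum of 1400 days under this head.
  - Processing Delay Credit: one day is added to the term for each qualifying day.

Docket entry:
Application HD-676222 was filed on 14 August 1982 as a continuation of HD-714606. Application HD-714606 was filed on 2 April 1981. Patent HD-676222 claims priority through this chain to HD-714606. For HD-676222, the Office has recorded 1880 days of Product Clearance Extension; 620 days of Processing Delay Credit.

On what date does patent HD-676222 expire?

Earliest priority filing: 2 April 1981.
Base term: 2 April 1981 + 22 years → 2 April 2003.
Product Clearance Extension: 1880 days claimed exceeds the 1400-day cap, so +1400 days → 31 January 2007.
Processing Delay Credit: +620 days → 12 October 2008.

October 12, 2008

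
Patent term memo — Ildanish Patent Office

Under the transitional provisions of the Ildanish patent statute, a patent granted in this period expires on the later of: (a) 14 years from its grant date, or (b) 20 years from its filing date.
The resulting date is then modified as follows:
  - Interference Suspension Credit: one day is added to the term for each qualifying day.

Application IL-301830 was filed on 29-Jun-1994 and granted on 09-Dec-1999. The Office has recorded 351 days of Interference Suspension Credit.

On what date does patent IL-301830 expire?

(a) grant + 14 years → 9 December 2013.
(b) filing + 20 years → 29 June 2014.
Later of the two: 29 June 2014.
Interference Suspension Credit: +351 days → 15 June 2015.

2015-06-15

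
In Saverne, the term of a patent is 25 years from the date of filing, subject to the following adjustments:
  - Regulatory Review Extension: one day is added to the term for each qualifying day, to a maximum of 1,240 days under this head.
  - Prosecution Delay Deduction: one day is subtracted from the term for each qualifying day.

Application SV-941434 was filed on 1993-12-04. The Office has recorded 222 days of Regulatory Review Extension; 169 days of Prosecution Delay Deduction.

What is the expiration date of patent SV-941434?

2019-01-26

Base term: filing date + 25 years → 4 December 2018.
Regulatory Review Extension: 222 days (within the 1240-day cap) → +222 days → 14 July 2019.
Prosecution Delay Deduction: −169 days → 26 January 2019.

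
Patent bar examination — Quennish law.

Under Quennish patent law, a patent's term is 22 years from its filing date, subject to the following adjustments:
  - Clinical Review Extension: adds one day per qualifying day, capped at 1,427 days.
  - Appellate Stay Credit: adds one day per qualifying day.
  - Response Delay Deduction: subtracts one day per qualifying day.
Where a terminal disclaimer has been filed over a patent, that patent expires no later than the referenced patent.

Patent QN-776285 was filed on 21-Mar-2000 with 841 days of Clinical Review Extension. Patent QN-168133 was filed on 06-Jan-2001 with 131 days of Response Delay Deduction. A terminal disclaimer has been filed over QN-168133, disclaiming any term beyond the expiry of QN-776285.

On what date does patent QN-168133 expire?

Natural term of QN-168133:
  Base: filing + 22 years → 6 January 2023.
  Response Delay Deduction: −131 days → 28 August 2022.
Expiry of referenced patent QN-776285:
  Base: filing + 22 years → 21 March 2022.
  Clinical Review Extension: 841 days (within the 1427-day cap) → +841 days → 9 July 2024.
Terminal disclaimer: QN-168133 expires on the earlier of 28 August 2022 and 9 July 2024.

2022-08-28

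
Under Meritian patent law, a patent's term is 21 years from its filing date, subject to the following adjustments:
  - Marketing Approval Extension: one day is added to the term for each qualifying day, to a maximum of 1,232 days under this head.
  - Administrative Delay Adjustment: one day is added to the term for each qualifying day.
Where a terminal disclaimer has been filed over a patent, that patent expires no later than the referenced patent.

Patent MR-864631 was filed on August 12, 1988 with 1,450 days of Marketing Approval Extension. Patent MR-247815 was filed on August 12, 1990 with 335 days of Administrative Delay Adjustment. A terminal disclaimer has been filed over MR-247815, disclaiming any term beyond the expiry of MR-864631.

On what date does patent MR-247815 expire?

2012-07-12

Natural term of MR-247815:
  Base: filing + 21 years → 12 August 2011.
  Administrative Delay Adjustment: +335 days → 12 July 2012.
Expiry of referenced patent MR-864631:
  Base: filing + 21 years → 12 August 2009.
  Marketing Approval Extension: 1450 days claimed exceeds the 1232-day cap, so +1232 days → 26 December 2012.
Terminal disclaimer: MR-247815 expires on the earlier of 12 July 2012 and 26 December 2012.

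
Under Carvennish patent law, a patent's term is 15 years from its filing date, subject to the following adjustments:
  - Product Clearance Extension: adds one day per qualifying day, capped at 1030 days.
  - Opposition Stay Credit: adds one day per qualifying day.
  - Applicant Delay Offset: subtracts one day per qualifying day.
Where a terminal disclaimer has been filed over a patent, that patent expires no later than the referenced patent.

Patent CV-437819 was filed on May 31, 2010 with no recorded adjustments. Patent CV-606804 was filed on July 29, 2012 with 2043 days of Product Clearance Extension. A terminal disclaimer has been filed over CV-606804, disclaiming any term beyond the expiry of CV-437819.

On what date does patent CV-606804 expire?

Natural term of CV-606804:
  Base: filing + 15 years → 29 July 2027.
  Product Clearance Extension: 2043 days claimed exceeds the 1030-day cap, so +1030 days → 24 May 2030.
Expiry of referenced patent CV-437819:
  Base: filing + 15 years → 31 May 2025.
Terminal disclaimer: CV-606804 expires on the earlier of 24 May 2030 and 31 May 2025.

2025-05-31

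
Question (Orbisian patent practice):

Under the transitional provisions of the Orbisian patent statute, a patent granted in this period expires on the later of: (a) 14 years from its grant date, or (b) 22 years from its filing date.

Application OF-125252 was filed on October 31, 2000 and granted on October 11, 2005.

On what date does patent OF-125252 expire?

(a) grant + 14 years → 11 October 2019.
(b) filing + 22 years → 31 October 2022.
Later of the two: 31 October 2022.

October 31, 2022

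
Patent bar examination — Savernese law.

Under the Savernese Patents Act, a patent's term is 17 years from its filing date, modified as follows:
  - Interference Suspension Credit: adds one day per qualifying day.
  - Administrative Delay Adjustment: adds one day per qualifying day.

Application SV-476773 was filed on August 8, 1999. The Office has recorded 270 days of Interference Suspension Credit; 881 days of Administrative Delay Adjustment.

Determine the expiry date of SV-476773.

October 3, 2019

Base term: filing date + 17 years → 8 August 2016.
Interference Suspension Credit: +270 days → 5 May 2017.
Administrative Delay Adjustment: +881 days → 3 October 2019.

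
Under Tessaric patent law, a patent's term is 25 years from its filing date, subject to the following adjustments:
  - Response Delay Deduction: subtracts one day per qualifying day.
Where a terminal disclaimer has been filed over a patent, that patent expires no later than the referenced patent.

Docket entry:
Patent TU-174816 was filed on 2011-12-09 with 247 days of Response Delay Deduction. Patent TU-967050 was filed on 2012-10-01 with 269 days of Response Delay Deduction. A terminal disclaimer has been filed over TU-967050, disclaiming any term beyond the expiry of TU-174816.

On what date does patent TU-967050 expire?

Natural term of TU-967050:
  Base: filing + 25 years → 1 October 2037.
  Response Delay Deduction: −269 days → 5 January 2037.
Expiry of referenced patent TU-174816:
  Base: filing + 25 years → 9 December 2036.
  Response Delay Deduction: −247 days → 6 April 2036.
Terminal disclaimer: TU-967050 expires on the earlier of 5 January 2037 and 6 April 2036.

2036-04-06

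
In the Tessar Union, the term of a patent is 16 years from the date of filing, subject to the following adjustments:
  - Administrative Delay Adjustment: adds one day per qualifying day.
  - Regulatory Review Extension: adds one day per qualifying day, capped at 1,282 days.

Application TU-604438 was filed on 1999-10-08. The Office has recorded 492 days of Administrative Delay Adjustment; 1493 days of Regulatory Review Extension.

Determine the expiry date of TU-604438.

August 16, 2020

Base term: filing date + 16 years → 8 October 2015.
Administrative Delay Adjustment: +492 days → 11 February 2017.
Regulatory Review Extension: 1493 days claimed exceeds the 1282-day cap, so +1282 days → 16 August 2020.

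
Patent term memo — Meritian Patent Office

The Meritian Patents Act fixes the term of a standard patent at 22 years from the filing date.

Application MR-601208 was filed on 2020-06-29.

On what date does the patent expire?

Filing date + 22 years → 29 June 2042.

June 29, 2042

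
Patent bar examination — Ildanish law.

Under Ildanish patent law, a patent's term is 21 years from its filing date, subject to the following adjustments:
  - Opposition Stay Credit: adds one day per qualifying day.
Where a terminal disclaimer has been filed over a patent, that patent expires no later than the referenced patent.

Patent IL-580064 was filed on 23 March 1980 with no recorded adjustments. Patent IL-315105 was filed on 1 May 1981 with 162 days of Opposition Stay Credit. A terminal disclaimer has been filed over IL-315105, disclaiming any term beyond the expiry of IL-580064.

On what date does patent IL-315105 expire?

Natural term of IL-315105:
  Base: filing + 21 years → 1 May 2002.
  Opposition Stay Credit: +162 days → 10 October 2002.
Expiry of referenced patent IL-580064:
  Base: filing + 21 years → 23 March 2001.
Terminal disclaimer: IL-315105 expires on the earlier of 10 October 2002 and 23 March 2001.

March 23, 2001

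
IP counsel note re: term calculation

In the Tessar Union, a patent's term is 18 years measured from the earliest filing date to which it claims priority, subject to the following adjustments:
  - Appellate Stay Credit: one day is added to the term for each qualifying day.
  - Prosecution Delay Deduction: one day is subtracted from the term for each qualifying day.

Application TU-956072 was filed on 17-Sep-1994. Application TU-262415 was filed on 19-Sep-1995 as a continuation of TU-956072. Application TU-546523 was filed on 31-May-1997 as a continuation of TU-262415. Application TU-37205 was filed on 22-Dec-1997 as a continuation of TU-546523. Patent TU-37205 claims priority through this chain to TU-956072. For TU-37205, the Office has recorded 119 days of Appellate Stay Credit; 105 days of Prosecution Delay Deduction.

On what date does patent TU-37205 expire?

Earliest priority filing: 17 September 1994.
Base term: 17 September 1994 + 18 years → 17 September 2012.
Appellate Stay Credit: +119 days → 14 January 2013.
Prosecution Delay Deduction: −105 days → 1 October 2012.

October 1, 2012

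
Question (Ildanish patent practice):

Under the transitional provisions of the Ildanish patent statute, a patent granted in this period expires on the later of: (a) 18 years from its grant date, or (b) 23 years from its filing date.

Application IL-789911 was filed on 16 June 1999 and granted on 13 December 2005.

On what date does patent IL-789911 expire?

(a) grant + 18 years → 13 December 2023.
(b) filing + 23 years → 16 June 2022.
Later of the two: 13 December 2023.

2023-12-13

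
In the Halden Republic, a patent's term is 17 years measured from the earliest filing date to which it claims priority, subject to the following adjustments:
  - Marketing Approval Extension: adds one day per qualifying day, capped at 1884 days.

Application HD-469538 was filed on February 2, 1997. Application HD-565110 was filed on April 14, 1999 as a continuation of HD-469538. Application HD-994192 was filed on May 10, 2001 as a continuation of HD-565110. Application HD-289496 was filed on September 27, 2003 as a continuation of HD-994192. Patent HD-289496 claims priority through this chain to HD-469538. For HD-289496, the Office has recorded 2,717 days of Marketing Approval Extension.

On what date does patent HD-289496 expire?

Earliest priority filing: 2 February 1997.
Base term: 2 February 1997 + 17 years → 2 February 2014.
Marketing Approval Extension: 2717 days claimed exceeds the 1884-day cap, so +1884 days → 1 April 2019.

April 1, 2019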